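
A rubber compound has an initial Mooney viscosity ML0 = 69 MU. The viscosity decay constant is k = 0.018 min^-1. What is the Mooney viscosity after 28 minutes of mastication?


ML = ML0 * exp(-k * t)
ML = 69 * exp(-0.018 * 28)
ML = 69 * 0.6041
ML = 41.68 MU

41.68 MU


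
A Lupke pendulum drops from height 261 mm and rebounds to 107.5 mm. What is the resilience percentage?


Resilience = h_rebound / h_drop * 100
= 107.5 / 261 * 100
= 41.2%

41.2%


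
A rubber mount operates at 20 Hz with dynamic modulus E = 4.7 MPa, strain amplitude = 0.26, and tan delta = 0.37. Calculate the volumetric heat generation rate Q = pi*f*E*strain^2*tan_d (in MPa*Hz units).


Q = pi * f * E * strain^2 * tan_d
= pi * 20 * 4.7 * 0.26^2 * 0.37
= pi * 20 * 4.7 * 0.0676 * 0.37
= 7.3863

Q = 7.3863


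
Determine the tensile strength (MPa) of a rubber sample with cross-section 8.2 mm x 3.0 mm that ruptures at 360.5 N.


Area = width * thickness = 8.2 * 3.0 = 24.6 mm^2
TS = force / area = 360.5 / 24.6 = 14.65 MPa

14.65 MPa


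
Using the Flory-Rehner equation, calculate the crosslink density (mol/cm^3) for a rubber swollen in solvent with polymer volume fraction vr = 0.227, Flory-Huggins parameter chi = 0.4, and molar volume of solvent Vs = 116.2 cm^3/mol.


ln(1 - vr) = ln(1 - 0.227) = -0.2575
Numerator = -((-0.2575) + 0.227 + 0.4 * 0.227^2) = 0.0099
Denominator = 116.2 * (0.227^(1/3) - 0.227/2) = 57.6953
nu = 0.0099 / 57.6953 = 1.7098e-04 mol/cm^3

1.7098e-04 mol/cm^3


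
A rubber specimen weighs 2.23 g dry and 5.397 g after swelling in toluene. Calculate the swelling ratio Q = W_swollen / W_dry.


Q = W_swollen / W_dry
Q = 5.397 / 2.23
Q = 2.42

Q = 2.42


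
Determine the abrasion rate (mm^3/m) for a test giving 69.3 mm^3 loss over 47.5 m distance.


Rate = volume_loss / distance
= 69.3 / 47.5
= 1.459 mm^3/m

1.459 mm^3/m


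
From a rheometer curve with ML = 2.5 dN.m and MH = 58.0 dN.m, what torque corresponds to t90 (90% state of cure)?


M90 = ML + 0.9 * (MH - ML)
M90 = 2.5 + 0.9 * (58.0 - 2.5)
M90 = 2.5 + 0.9 * 55.5
M90 = 52.45 dN.m

52.45 dN.m


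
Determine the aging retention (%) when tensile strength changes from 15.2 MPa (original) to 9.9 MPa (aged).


Retention = aged / original * 100
= 9.9 / 15.2 * 100
= 65.1%

65.1%


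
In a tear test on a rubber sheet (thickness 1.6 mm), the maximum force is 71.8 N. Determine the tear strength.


Tear strength = force / thickness
= 71.8 / 1.6
= 44.87 N/mm

44.87 N/mm


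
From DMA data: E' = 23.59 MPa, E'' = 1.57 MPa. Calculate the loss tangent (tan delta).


tan delta = E'' / E'
= 1.57 / 23.59
= 0.0666

tan delta = 0.0666


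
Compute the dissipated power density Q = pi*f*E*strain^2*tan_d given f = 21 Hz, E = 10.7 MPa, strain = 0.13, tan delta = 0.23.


Q = pi * f * E * strain^2 * tan_d
= pi * 21 * 10.7 * 0.13^2 * 0.23
= pi * 21 * 10.7 * 0.0169 * 0.23
= 2.7439

Q = 2.7439


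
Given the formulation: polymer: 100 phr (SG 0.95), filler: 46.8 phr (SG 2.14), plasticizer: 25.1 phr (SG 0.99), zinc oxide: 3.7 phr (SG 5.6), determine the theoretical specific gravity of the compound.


Sum of weights = 175.6
Volume contributions:
  polymer: 100/0.95 = 105.2632
  filler: 46.8/2.14 = 21.8692
  plasticizer: 25.1/0.99 = 25.3535
  zinc oxide: 3.7/5.6 = 0.6607
Sum of volumes = 153.1466
SG = 175.6 / 153.1466 = 1.147

SG = 1.147


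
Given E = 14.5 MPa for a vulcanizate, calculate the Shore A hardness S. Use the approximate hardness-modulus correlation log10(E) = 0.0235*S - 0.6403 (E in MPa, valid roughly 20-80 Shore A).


log10(E) = 0.0235*S - 0.6403  =>  S = (log10(E) + 0.6403) / 0.0235
log10(14.5) = 1.161368
S = (1.161368 + 0.6403) / 0.0235 = 1.801668 / 0.0235
S = 76.7

Shore A = 76.7


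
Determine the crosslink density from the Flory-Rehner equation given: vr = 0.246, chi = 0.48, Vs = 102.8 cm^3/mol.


ln(1 - vr) = ln(1 - 0.246) = -0.2824
Numerator = -((-0.2824) + 0.246 + 0.48 * 0.246^2) = 0.0073
Denominator = 102.8 * (0.246^(1/3) - 0.246/2) = 51.7683
nu = 0.0073 / 51.7683 = 1.4131e-04 mol/cm^3

1.4131e-04 mol/cm^3


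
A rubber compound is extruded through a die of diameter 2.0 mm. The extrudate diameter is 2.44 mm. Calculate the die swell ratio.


Die swell ratio = D_extrudate / D_die
= 2.44 / 2.0
= 1.22

Die swell = 1.22


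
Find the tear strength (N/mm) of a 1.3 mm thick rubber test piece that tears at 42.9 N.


Tear strength = force / thickness
= 42.9 / 1.3
= 33.0 N/mm

33.0 N/mm


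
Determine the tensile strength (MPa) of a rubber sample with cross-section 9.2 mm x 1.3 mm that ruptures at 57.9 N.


Area = width * thickness = 9.2 * 1.3 = 11.96 mm^2
TS = force / area = 57.9 / 11.96 = 4.84 MPa

4.84 MPa


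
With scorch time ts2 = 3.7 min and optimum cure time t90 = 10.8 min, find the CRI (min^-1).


CRI = 100 / (t90 - ts2)
= 100 / (10.8 - 3.7)
= 100 / 7.1
= 14.08 min^-1

14.08 min^-1


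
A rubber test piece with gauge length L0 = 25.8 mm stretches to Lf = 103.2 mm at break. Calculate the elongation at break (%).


Elongation = (Lf - L0) / L0 * 100
= (103.2 - 25.8) / 25.8 * 100
= 77.4 / 25.8 * 100
= 300.0%

300.0%


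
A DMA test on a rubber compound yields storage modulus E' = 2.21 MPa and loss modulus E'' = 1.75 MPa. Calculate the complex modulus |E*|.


|E*| = sqrt(E'^2 + E''^2)
= sqrt(2.21^2 + 1.75^2)
= sqrt(4.8841 + 3.0625)
= 2.819 MPa

2.819 MPa


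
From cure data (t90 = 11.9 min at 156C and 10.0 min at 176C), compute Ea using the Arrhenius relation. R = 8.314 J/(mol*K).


T1 = 429.15 K, T2 = 449.15 K
1/T1 - 1/T2 = 1.0376e-04
ln(t1/t2) = ln(11.9/10.0) = 0.1740
Ea = 8.314 * 0.1740 / 1.0376e-04 = 13938.4100 J/mol
Ea = 13.94 kJ/mol

13.94 kJ/mol


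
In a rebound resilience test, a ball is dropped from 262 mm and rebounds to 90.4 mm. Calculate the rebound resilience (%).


Resilience = h_rebound / h_drop * 100
= 90.4 / 262 * 100
= 34.5%

34.5%


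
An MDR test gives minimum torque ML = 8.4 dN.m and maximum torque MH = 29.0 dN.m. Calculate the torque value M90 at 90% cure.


M90 = ML + 0.9 * (MH - ML)
M90 = 8.4 + 0.9 * (29.0 - 8.4)
M90 = 8.4 + 0.9 * 20.6
M90 = 26.94 dN.m

26.94 dN.m


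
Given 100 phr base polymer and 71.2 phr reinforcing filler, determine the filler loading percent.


Filler % = filler / (rubber + filler) * 100
= 71.2 / (100 + 71.2) * 100
= 71.2 / 171.2 * 100
= 41.59%

41.59%


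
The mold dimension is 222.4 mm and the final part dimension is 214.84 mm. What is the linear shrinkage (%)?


Shrinkage = (mold - part) / mold * 100
= (222.4 - 214.84) / 222.4 * 100
= 7.56 / 222.4 * 100
= 3.4%

3.4%


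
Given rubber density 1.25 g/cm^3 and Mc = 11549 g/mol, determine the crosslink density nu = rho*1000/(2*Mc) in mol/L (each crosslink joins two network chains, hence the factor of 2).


nu = rho * 1000 / (2 * Mc)
nu = 1.25 * 1000 / (2 * 11549)
nu = 1250.0 / 23098
nu = 0.0541 mol/L

0.0541 mol/L


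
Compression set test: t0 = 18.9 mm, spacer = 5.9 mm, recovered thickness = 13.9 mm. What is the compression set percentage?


CS = (t0 - recovered) / (t0 - ts) * 100
= (18.9 - 13.9) / (18.9 - 5.9) * 100
= 5.0 / 13.0 * 100
= 38.5%

38.5%


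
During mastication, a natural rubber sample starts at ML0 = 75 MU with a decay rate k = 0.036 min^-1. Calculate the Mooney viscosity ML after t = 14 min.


ML = ML0 * exp(-k * t)
ML = 75 * exp(-0.036 * 14)
ML = 75 * 0.6041
ML = 45.31 MU

45.31 MU


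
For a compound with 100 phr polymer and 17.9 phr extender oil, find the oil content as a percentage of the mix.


Oil % = oil / (100 + oil) * 100
= 17.9 / (100 + 17.9) * 100
= 17.9 / 117.9 * 100
= 15.18%

15.18%


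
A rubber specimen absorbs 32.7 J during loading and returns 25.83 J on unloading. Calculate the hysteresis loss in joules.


Hysteresis loss = loading - unloading
= 32.7 - 25.83
= 6.87 J

6.87 J


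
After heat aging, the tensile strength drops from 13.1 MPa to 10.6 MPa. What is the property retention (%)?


Retention = aged / original * 100
= 10.6 / 13.1 * 100
= 80.9%

80.9%


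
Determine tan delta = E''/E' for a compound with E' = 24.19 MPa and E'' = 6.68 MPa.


tan delta = E'' / E'
= 6.68 / 24.19
= 0.2761

tan delta = 0.2761


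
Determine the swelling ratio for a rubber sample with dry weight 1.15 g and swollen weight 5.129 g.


Q = W_swollen / W_dry
Q = 5.129 / 1.15
Q = 4.46

Q = 4.46


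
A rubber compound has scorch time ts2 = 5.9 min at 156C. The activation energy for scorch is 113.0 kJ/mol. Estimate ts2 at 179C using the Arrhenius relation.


Convert temperatures: T1 = 156 + 273.15 = 429.15 K, T2 = 179 + 273.15 = 452.15 K
ts2_new = 5.9 * exp(113000 / 8.314 * (1/452.15 - 1/429.15))
1/T2 - 1/T1 = -1.1853e-04
ts2_new = 1.18 min

1.18 min


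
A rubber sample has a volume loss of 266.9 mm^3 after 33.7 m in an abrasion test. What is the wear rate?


Rate = volume_loss / distance
= 266.9 / 33.7
= 7.92 mm^3/m

7.92 mm^3/m


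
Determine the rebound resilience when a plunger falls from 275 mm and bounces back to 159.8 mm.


Resilience = h_rebound / h_drop * 100
= 159.8 / 275 * 100
= 58.1%

58.1%


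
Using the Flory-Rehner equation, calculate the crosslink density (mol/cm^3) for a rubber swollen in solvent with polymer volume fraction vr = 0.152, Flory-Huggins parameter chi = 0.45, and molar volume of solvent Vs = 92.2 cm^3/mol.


ln(1 - vr) = ln(1 - 0.152) = -0.1649
Numerator = -((-0.1649) + 0.152 + 0.45 * 0.152^2) = 0.0025
Denominator = 92.2 * (0.152^(1/3) - 0.152/2) = 42.1981
nu = 0.0025 / 42.1981 = 5.8719e-05 mol/cm^3

5.8719e-05 mol/cm^3


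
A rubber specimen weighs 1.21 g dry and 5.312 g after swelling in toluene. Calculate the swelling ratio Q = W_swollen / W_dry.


Q = W_swollen / W_dry
Q = 5.312 / 1.21
Q = 4.39

Q = 4.39


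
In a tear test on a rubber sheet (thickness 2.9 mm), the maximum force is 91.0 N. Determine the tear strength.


Tear strength = force / thickness
= 91.0 / 2.9
= 31.38 N/mm

31.38 N/mm


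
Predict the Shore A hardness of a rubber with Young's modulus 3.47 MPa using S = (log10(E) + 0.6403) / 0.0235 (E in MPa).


log10(E) = 0.0235*S - 0.6403  =>  S = (log10(E) + 0.6403) / 0.0235
log10(3.47) = 0.540329
S = (0.540329 + 0.6403) / 0.0235 = 1.180629 / 0.0235
S = 50.2

Shore A = 50.2


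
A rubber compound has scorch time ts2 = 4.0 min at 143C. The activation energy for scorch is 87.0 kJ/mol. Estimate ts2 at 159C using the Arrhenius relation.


Convert temperatures: T1 = 143 + 273.15 = 416.15 K, T2 = 159 + 273.15 = 432.15 K
ts2_new = 4.0 * exp(87000 / 8.314 * (1/432.15 - 1/416.15))
1/T2 - 1/T1 = -8.8968e-05
ts2_new = 1.58 min

1.58 min


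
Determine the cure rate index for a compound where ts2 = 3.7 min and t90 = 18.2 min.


CRI = 100 / (t90 - ts2)
= 100 / (18.2 - 3.7)
= 100 / 14.5
= 6.9 min^-1

6.9 min^-1


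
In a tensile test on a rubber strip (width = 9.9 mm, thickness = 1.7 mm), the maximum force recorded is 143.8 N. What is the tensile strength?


Area = width * thickness = 9.9 * 1.7 = 16.83 mm^2
TS = force / area = 143.8 / 16.83 = 8.54 MPa

8.54 MPa


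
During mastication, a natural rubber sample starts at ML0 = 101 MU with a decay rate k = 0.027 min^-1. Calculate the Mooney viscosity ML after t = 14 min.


ML = ML0 * exp(-k * t)
ML = 101 * exp(-0.027 * 14)
ML = 101 * 0.6852
ML = 69.21 MU

69.21 MU


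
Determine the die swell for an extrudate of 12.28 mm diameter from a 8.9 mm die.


Die swell ratio = D_extrudate / D_die
= 12.28 / 8.9
= 1.38

Die swell = 1.38


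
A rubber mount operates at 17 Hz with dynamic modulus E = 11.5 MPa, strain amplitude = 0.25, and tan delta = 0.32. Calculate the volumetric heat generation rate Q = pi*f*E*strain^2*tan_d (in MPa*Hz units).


Q = pi * f * E * strain^2 * tan_d
= pi * 17 * 11.5 * 0.25^2 * 0.32
= pi * 17 * 11.5 * 0.0625 * 0.32
= 12.2836

Q = 12.2836


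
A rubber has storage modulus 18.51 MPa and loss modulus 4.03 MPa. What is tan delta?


tan delta = E'' / E'
= 4.03 / 18.51
= 0.2177

tan delta = 0.2177


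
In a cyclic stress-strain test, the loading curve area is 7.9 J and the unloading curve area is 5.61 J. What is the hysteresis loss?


Hysteresis loss = loading - unloading
= 7.9 - 5.61
= 2.29 J

2.29 J


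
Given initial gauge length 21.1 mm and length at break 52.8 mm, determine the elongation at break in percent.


Elongation = (Lf - L0) / L0 * 100
= (52.8 - 21.1) / 21.1 * 100
= 31.7 / 21.1 * 100
= 150.2%

150.2%


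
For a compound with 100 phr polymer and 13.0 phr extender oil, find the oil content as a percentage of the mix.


Oil % = oil / (100 + oil) * 100
= 13.0 / (100 + 13.0) * 100
= 13.0 / 113.0 * 100
= 11.5%

11.5%


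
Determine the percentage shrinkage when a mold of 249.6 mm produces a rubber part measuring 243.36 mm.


Shrinkage = (mold - part) / mold * 100
= (249.6 - 243.36) / 249.6 * 100
= 6.24 / 249.6 * 100
= 2.5%

2.5%


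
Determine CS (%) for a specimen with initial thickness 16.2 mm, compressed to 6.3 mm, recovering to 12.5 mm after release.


CS = (t0 - recovered) / (t0 - ts) * 100
= (16.2 - 12.5) / (16.2 - 6.3) * 100
= 3.7 / 9.9 * 100
= 37.4%

37.4%


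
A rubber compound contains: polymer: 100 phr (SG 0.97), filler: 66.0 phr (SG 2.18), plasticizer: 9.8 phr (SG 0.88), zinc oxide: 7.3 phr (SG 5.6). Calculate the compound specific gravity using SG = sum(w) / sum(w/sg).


Sum of weights = 183.1
Volume contributions:
  polymer: 100/0.97 = 103.0928
  filler: 66.0/2.18 = 30.2752
  plasticizer: 9.8/0.88 = 11.1364
  zinc oxide: 7.3/5.6 = 1.3036
Sum of volumes = 145.8079
SG = 183.1 / 145.8079 = 1.256

SG = 1.256


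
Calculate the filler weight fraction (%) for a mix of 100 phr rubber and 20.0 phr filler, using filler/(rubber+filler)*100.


Filler % = filler / (rubber + filler) * 100
= 20.0 / (100 + 20.0) * 100
= 20.0 / 120.0 * 100
= 16.67%

16.67%


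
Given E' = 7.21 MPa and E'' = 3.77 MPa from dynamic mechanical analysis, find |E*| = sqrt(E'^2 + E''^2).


|E*| = sqrt(E'^2 + E''^2)
= sqrt(7.21^2 + 3.77^2)
= sqrt(51.9841 + 14.2129)
= 8.136 MPa

8.136 MPa


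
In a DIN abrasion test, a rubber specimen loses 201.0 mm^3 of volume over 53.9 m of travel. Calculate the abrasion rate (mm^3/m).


Rate = volume_loss / distance
= 201.0 / 53.9
= 3.729 mm^3/m

3.729 mm^3/m


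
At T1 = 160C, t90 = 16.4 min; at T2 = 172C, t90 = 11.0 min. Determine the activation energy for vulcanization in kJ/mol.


T1 = 433.15 K, T2 = 445.15 K
1/T1 - 1/T2 = 6.2235e-05
ln(t1/t2) = ln(16.4/11.0) = 0.3994
Ea = 8.314 * 0.3994 / 6.2235e-05 = 53353.9251 J/mol
Ea = 53.35 kJ/mol

53.35 kJ/mol


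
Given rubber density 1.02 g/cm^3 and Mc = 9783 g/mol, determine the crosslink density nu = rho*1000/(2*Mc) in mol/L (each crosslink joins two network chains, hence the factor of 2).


nu = rho * 1000 / (2 * Mc)
nu = 1.02 * 1000 / (2 * 9783)
nu = 1020.0 / 19566
nu = 0.0521 mol/L

0.0521 mol/L


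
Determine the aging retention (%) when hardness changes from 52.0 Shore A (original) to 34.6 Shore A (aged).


Retention = aged / original * 100
= 34.6 / 52.0 * 100
= 66.5%

66.5%


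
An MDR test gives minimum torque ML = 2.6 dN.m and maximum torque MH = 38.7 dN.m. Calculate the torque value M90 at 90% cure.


M90 = ML + 0.9 * (MH - ML)
M90 = 2.6 + 0.9 * (38.7 - 2.6)
M90 = 2.6 + 0.9 * 36.1
M90 = 35.09 dN.m

35.09 dN.m


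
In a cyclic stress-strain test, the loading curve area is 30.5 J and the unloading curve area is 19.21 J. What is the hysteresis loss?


Hysteresis loss = loading - unloading
= 30.5 - 19.21
= 11.29 J

11.29 J


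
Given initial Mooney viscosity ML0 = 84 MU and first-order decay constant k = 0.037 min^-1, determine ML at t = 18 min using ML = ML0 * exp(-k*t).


ML = ML0 * exp(-k * t)
ML = 84 * exp(-0.037 * 18)
ML = 84 * 0.5138
ML = 43.16 MU

43.16 MU


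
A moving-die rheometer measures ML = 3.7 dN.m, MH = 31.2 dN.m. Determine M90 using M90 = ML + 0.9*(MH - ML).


M90 = ML + 0.9 * (MH - ML)
M90 = 3.7 + 0.9 * (31.2 - 3.7)
M90 = 3.7 + 0.9 * 27.5
M90 = 28.45 dN.m

28.45 dN.m


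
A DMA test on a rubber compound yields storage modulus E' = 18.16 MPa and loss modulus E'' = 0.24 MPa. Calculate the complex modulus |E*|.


|E*| = sqrt(E'^2 + E''^2)
= sqrt(18.16^2 + 0.24^2)
= sqrt(329.7856 + 0.0576)
= 18.162 MPa

18.162 MPa


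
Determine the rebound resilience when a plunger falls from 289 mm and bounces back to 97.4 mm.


Resilience = h_rebound / h_drop * 100
= 97.4 / 289 * 100
= 33.7%

33.7%


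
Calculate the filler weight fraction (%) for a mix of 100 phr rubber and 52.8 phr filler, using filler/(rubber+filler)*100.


Filler % = filler / (rubber + filler) * 100
= 52.8 / (100 + 52.8) * 100
= 52.8 / 152.8 * 100
= 34.55%

34.55%


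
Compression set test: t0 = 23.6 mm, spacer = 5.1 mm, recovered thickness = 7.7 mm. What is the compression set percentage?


CS = (t0 - recovered) / (t0 - ts) * 100
= (23.6 - 7.7) / (23.6 - 5.1) * 100
= 15.9 / 18.5 * 100
= 85.9%

85.9%


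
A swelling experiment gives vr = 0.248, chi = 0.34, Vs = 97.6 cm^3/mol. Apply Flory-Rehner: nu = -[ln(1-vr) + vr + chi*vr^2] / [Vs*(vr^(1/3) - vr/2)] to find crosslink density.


ln(1 - vr) = ln(1 - 0.248) = -0.2850
Numerator = -((-0.2850) + 0.248 + 0.34 * 0.248^2) = 0.0161
Denominator = 97.6 * (0.248^(1/3) - 0.248/2) = 49.2174
nu = 0.0161 / 49.2174 = 3.2727e-04 mol/cm^3

3.2727e-04 mol/cm^3


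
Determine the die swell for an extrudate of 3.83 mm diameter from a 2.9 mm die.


Die swell ratio = D_extrudate / D_die
= 3.83 / 2.9
= 1.321

Die swell = 1.321


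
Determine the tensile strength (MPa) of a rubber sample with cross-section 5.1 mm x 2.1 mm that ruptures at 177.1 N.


Area = width * thickness = 5.1 * 2.1 = 10.71 mm^2
TS = force / area = 177.1 / 10.71 = 16.54 MPa

16.54 MPa


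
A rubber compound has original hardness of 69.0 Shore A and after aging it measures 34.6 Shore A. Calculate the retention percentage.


Retention = aged / original * 100
= 34.6 / 69.0 * 100
= 50.1%

50.1%


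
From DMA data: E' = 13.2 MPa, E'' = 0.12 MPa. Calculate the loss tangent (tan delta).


tan delta = E'' / E'
= 0.12 / 13.2
= 0.0091

tan delta = 0.0091


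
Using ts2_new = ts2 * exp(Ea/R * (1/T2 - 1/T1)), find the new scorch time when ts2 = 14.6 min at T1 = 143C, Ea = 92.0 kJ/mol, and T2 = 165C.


Convert temperatures: T1 = 143 + 273.15 = 416.15 K, T2 = 165 + 273.15 = 438.15 K
ts2_new = 14.6 * exp(92000 / 8.314 * (1/438.15 - 1/416.15))
1/T2 - 1/T1 = -1.2066e-04
ts2_new = 3.84 min

3.84 min


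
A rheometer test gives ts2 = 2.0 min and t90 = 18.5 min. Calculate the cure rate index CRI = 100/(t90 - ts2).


CRI = 100 / (t90 - ts2)
= 100 / (18.5 - 2.0)
= 100 / 16.5
= 6.06 min^-1

6.06 min^-1


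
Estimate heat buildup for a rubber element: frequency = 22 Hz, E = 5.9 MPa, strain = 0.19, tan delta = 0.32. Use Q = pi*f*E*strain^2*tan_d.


Q = pi * f * E * strain^2 * tan_d
= pi * 22 * 5.9 * 0.19^2 * 0.32
= pi * 22 * 5.9 * 0.0361 * 0.32
= 4.7107

Q = 4.7107


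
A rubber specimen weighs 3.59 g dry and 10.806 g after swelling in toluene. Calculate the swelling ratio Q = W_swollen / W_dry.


Q = W_swollen / W_dry
Q = 10.806 / 3.59
Q = 3.01

Q = 3.01


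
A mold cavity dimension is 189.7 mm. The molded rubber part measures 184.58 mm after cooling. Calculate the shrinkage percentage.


Shrinkage = (mold - part) / mold * 100
= (189.7 - 184.58) / 189.7 * 100
= 5.12 / 189.7 * 100
= 2.7%

2.7%


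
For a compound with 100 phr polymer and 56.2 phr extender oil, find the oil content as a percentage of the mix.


Oil % = oil / (100 + oil) * 100
= 56.2 / (100 + 56.2) * 100
= 56.2 / 156.2 * 100
= 35.98%

35.98%


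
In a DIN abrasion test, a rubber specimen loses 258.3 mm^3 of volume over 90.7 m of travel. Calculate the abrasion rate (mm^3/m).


Rate = volume_loss / distance
= 258.3 / 90.7
= 2.848 mm^3/m

2.848 mm^3/m


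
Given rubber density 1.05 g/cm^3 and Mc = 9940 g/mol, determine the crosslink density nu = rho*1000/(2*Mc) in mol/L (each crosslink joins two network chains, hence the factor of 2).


nu = rho * 1000 / (2 * Mc)
nu = 1.05 * 1000 / (2 * 9940)
nu = 1050.0 / 19880
nu = 0.0528 mol/L

0.0528 mol/L


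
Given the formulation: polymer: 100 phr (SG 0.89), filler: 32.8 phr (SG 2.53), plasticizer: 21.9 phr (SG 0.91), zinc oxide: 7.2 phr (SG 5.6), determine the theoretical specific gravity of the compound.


Sum of weights = 161.9
Volume contributions:
  polymer: 100/0.89 = 112.3596
  filler: 32.8/2.53 = 12.9644
  plasticizer: 21.9/0.91 = 24.0659
  zinc oxide: 7.2/5.6 = 1.2857
Sum of volumes = 150.6756
SG = 161.9 / 150.6756 = 1.074

SG = 1.074


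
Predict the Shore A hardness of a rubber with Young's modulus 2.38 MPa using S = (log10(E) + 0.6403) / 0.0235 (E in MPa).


log10(E) = 0.0235*S - 0.6403  =>  S = (log10(E) + 0.6403) / 0.0235
log10(2.38) = 0.376577
S = (0.376577 + 0.6403) / 0.0235 = 1.016877 / 0.0235
S = 43.3

Shore A = 43.3


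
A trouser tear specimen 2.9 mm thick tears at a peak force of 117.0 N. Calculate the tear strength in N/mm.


Tear strength = force / thickness
= 117.0 / 2.9
= 40.34 N/mm

40.34 N/mm


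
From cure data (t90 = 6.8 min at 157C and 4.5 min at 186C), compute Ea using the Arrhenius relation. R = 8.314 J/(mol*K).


T1 = 430.15 K, T2 = 459.15 K
1/T1 - 1/T2 = 1.4683e-04
ln(t1/t2) = ln(6.8/4.5) = 0.4128
Ea = 8.314 * 0.4128 / 1.4683e-04 = 23376.1935 J/mol
Ea = 23.38 kJ/mol

23.38 kJ/mol


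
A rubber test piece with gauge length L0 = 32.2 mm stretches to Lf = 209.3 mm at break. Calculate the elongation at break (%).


Elongation = (Lf - L0) / L0 * 100
= (209.3 - 32.2) / 32.2 * 100
= 177.1 / 32.2 * 100
= 550.0%

550.0%


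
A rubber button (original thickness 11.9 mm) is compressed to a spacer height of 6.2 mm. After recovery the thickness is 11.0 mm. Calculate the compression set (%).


CS = (t0 - recovered) / (t0 - ts) * 100
= (11.9 - 11.0) / (11.9 - 6.2) * 100
= 0.9 / 5.7 * 100
= 15.8%

15.8%


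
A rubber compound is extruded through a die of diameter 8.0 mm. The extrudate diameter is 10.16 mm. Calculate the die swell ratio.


Die swell ratio = D_extrudate / D_die
= 10.16 / 8.0
= 1.27

Die swell = 1.27


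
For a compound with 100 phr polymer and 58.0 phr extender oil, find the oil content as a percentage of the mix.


Oil % = oil / (100 + oil) * 100
= 58.0 / (100 + 58.0) * 100
= 58.0 / 158.0 * 100
= 36.71%

36.71%


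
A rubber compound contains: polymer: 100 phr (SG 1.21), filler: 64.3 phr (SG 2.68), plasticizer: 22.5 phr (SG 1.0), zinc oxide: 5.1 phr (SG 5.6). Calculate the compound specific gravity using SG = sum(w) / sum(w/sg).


Sum of weights = 191.9
Volume contributions:
  polymer: 100/1.21 = 82.6446
  filler: 64.3/2.68 = 23.9925
  plasticizer: 22.5/1.0 = 22.5000
  zinc oxide: 5.1/5.6 = 0.9107
Sum of volumes = 130.0479
SG = 191.9 / 130.0479 = 1.476

SG = 1.476


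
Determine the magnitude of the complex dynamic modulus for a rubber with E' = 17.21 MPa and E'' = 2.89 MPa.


|E*| = sqrt(E'^2 + E''^2)
= sqrt(17.21^2 + 2.89^2)
= sqrt(296.1841 + 8.3521)
= 17.451 MPa

17.451 MPa


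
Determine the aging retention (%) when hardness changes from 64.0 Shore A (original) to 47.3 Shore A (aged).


Retention = aged / original * 100
= 47.3 / 64.0 * 100
= 73.9%

73.9%


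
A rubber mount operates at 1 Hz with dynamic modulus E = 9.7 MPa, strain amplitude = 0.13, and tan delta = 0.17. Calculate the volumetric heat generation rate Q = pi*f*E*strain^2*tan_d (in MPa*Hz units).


Q = pi * f * E * strain^2 * tan_d
= pi * 1 * 9.7 * 0.13^2 * 0.17
= pi * 1 * 9.7 * 0.0169 * 0.17
= 0.0876

Q = 0.0876


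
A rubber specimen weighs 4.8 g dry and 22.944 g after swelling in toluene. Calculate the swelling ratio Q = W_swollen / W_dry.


Q = W_swollen / W_dry
Q = 22.944 / 4.8
Q = 4.78

Q = 4.78


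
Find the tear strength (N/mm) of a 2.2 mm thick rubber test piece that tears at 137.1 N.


Tear strength = force / thickness
= 137.1 / 2.2
= 62.32 N/mm

62.32 N/mm


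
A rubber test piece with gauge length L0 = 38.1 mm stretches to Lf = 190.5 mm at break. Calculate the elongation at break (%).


Elongation = (Lf - L0) / L0 * 100
= (190.5 - 38.1) / 38.1 * 100
= 152.4 / 38.1 * 100
= 400.0%

400.0%


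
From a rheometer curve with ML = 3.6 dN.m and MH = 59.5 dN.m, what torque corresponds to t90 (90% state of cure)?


M90 = ML + 0.9 * (MH - ML)
M90 = 3.6 + 0.9 * (59.5 - 3.6)
M90 = 3.6 + 0.9 * 55.9
M90 = 53.91 dN.m

53.91 dN.m


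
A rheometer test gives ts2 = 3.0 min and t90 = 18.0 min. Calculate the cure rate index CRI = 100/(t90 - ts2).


CRI = 100 / (t90 - ts2)
= 100 / (18.0 - 3.0)
= 100 / 15.0
= 6.67 min^-1

6.67 min^-1


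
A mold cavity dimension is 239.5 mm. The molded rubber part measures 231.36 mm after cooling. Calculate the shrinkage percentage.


Shrinkage = (mold - part) / mold * 100
= (239.5 - 231.36) / 239.5 * 100
= 8.14 / 239.5 * 100
= 3.4%

3.4%


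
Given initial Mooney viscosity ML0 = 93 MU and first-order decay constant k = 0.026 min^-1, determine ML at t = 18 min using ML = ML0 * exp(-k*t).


ML = ML0 * exp(-k * t)
ML = 93 * exp(-0.026 * 18)
ML = 93 * 0.6263
ML = 58.24 MU

58.24 MU


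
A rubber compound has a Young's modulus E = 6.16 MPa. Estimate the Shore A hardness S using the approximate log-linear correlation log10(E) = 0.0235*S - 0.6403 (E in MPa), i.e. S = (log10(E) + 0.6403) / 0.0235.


log10(E) = 0.0235*S - 0.6403  =>  S = (log10(E) + 0.6403) / 0.0235
log10(6.16) = 0.789581
S = (0.789581 + 0.6403) / 0.0235 = 1.429881 / 0.0235
S = 60.8

Shore A = 60.8


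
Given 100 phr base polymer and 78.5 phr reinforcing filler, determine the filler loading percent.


Filler % = filler / (rubber + filler) * 100
= 78.5 / (100 + 78.5) * 100
= 78.5 / 178.5 * 100
= 43.98%

43.98%


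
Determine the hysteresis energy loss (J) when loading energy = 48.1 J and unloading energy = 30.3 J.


Hysteresis loss = loading - unloading
= 48.1 - 30.3
= 17.8 J

17.8 J


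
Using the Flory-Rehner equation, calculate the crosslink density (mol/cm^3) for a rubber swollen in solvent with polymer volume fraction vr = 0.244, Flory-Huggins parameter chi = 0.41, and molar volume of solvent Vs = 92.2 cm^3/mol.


ln(1 - vr) = ln(1 - 0.244) = -0.2797
Numerator = -((-0.2797) + 0.244 + 0.41 * 0.244^2) = 0.0113
Denominator = 92.2 * (0.244^(1/3) - 0.244/2) = 46.3655
nu = 0.0113 / 46.3655 = 2.4380e-04 mol/cm^3

2.4380e-04 mol/cm^3


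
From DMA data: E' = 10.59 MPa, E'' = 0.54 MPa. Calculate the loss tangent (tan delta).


tan delta = E'' / E'
= 0.54 / 10.59
= 0.051

tan delta = 0.051


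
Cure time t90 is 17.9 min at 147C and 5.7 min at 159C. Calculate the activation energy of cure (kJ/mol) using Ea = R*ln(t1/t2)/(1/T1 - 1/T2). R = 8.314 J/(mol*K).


T1 = 420.15 K, T2 = 432.15 K
1/T1 - 1/T2 = 6.6091e-05
ln(t1/t2) = ln(17.9/5.7) = 1.1443
Ea = 8.314 * 1.1443 / 6.6091e-05 = 143952.9818 J/mol
Ea = 143.95 kJ/mol

143.95 kJ/mol


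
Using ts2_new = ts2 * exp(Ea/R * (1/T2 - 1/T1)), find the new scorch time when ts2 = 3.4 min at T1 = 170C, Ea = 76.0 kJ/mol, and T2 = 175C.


Convert temperatures: T1 = 170 + 273.15 = 443.15 K, T2 = 175 + 273.15 = 448.15 K
ts2_new = 3.4 * exp(76000 / 8.314 * (1/448.15 - 1/443.15))
1/T2 - 1/T1 = -2.5177e-05
ts2_new = 2.7 min

2.7 min


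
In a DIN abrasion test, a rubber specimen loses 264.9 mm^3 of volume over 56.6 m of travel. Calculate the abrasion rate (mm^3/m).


Rate = volume_loss / distance
= 264.9 / 56.6
= 4.68 mm^3/m

4.68 mm^3/m


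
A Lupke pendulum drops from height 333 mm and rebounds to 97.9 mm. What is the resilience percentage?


Resilience = h_rebound / h_drop * 100
= 97.9 / 333 * 100
= 29.4%

29.4%


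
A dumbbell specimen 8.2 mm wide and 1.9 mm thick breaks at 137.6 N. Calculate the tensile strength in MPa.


Area = width * thickness = 8.2 * 1.9 = 15.58 mm^2
TS = force / area = 137.6 / 15.58 = 8.83 MPa

8.83 MPa


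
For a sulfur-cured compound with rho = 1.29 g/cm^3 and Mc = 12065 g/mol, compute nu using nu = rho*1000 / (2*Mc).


nu = rho * 1000 / (2 * Mc)
nu = 1.29 * 1000 / (2 * 12065)
nu = 1290.0 / 24130
nu = 0.0535 mol/L

0.0535 mol/L


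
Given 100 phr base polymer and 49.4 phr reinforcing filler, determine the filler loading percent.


Filler % = filler / (rubber + filler) * 100
= 49.4 / (100 + 49.4) * 100
= 49.4 / 149.4 * 100
= 33.07%

33.07%


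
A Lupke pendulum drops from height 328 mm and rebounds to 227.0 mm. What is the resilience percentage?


Resilience = h_rebound / h_drop * 100
= 227.0 / 328 * 100
= 69.2%

69.2%


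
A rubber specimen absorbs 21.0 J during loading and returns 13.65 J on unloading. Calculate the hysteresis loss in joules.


Hysteresis loss = loading - unloading
= 21.0 - 13.65
= 7.35 J

7.35 J


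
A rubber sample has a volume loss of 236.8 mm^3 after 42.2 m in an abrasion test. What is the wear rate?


Rate = volume_loss / distance
= 236.8 / 42.2
= 5.611 mm^3/m

5.611 mm^3/m


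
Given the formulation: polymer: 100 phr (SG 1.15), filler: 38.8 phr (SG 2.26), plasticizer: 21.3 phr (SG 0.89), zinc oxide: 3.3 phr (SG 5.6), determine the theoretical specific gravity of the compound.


Sum of weights = 163.4
Volume contributions:
  polymer: 100/1.15 = 86.9565
  filler: 38.8/2.26 = 17.1681
  plasticizer: 21.3/0.89 = 23.9326
  zinc oxide: 3.3/5.6 = 0.5893
Sum of volumes = 128.6465
SG = 163.4 / 128.6465 = 1.27

SG = 1.27


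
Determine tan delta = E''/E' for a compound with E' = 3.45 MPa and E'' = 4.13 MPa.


tan delta = E'' / E'
= 4.13 / 3.45
= 1.1971

tan delta = 1.1971


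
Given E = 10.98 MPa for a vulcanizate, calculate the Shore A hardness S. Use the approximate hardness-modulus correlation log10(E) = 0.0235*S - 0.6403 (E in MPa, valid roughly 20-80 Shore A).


log10(E) = 0.0235*S - 0.6403  =>  S = (log10(E) + 0.6403) / 0.0235
log10(10.98) = 1.040602
S = (1.040602 + 0.6403) / 0.0235 = 1.680902 / 0.0235
S = 71.5

Shore A = 71.5


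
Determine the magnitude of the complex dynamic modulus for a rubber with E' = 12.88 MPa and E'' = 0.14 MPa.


|E*| = sqrt(E'^2 + E''^2)
= sqrt(12.88^2 + 0.14^2)
= sqrt(165.8944 + 0.0196)
= 12.881 MPa

12.881 MPa


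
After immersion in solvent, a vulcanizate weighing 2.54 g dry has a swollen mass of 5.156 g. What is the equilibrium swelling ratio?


Q = W_swollen / W_dry
Q = 5.156 / 2.54
Q = 2.03

Q = 2.03


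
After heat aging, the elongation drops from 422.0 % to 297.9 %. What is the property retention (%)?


Retention = aged / original * 100
= 297.9 / 422.0 * 100
= 70.6%

70.6%


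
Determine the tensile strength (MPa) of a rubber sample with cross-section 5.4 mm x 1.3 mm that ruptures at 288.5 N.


Area = width * thickness = 5.4 * 1.3 = 7.02 mm^2
TS = force / area = 288.5 / 7.02 = 41.1 MPa

41.1 MPa


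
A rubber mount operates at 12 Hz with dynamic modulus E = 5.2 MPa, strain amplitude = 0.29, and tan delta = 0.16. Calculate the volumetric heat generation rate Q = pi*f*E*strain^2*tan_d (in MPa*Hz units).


Q = pi * f * E * strain^2 * tan_d
= pi * 12 * 5.2 * 0.29^2 * 0.16
= pi * 12 * 5.2 * 0.0841 * 0.16
= 2.6379

Q = 2.6379


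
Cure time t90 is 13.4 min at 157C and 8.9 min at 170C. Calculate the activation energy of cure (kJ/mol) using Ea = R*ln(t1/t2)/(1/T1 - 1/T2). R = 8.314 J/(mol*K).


T1 = 430.15 K, T2 = 443.15 K
1/T1 - 1/T2 = 6.8198e-05
ln(t1/t2) = ln(13.4/8.9) = 0.4092
Ea = 8.314 * 0.4092 / 6.8198e-05 = 49885.7625 J/mol
Ea = 49.89 kJ/mol

49.89 kJ/mol


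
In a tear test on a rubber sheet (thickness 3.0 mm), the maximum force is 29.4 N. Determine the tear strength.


Tear strength = force / thickness
= 29.4 / 3.0
= 9.8 N/mm

9.8 N/mm


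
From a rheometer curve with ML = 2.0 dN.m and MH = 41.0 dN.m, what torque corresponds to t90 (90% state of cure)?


M90 = ML + 0.9 * (MH - ML)
M90 = 2.0 + 0.9 * (41.0 - 2.0)
M90 = 2.0 + 0.9 * 39.0
M90 = 37.1 dN.m

37.1 dN.m


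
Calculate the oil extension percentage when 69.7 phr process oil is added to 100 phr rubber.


Oil % = oil / (100 + oil) * 100
= 69.7 / (100 + 69.7) * 100
= 69.7 / 169.7 * 100
= 41.07%

41.07%


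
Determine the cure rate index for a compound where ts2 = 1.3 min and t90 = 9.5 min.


CRI = 100 / (t90 - ts2)
= 100 / (9.5 - 1.3)
= 100 / 8.2
= 12.2 min^-1

12.2 min^-1


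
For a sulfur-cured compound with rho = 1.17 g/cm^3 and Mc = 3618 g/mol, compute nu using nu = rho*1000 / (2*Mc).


nu = rho * 1000 / (2 * Mc)
nu = 1.17 * 1000 / (2 * 3618)
nu = 1170.0 / 7236
nu = 0.1617 mol/L

0.1617 mol/L


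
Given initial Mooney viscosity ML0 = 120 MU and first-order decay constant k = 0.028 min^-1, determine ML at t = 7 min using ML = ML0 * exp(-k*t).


ML = ML0 * exp(-k * t)
ML = 120 * exp(-0.028 * 7)
ML = 120 * 0.8220
ML = 98.64 MU

98.64 MU


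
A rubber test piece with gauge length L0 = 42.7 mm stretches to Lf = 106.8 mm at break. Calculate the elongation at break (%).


Elongation = (Lf - L0) / L0 * 100
= (106.8 - 42.7) / 42.7 * 100
= 64.1 / 42.7 * 100
= 150.1%

150.1%


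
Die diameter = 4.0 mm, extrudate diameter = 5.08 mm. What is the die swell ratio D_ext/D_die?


Die swell ratio = D_extrudate / D_die
= 5.08 / 4.0
= 1.27

Die swell = 1.27


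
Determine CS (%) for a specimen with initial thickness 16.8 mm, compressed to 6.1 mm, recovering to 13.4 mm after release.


CS = (t0 - recovered) / (t0 - ts) * 100
= (16.8 - 13.4) / (16.8 - 6.1) * 100
= 3.4 / 10.7 * 100
= 31.8%

31.8%


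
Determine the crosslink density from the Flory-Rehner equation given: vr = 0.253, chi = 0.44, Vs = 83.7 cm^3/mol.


ln(1 - vr) = ln(1 - 0.253) = -0.2917
Numerator = -((-0.2917) + 0.253 + 0.44 * 0.253^2) = 0.0105
Denominator = 83.7 * (0.253^(1/3) - 0.253/2) = 42.3497
nu = 0.0105 / 42.3497 = 2.4855e-04 mol/cm^3

2.4855e-04 mol/cm^3


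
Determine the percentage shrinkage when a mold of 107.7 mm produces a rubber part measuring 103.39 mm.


Shrinkage = (mold - part) / mold * 100
= (107.7 - 103.39) / 107.7 * 100
= 4.31 / 107.7 * 100
= 4.0%

4.0%


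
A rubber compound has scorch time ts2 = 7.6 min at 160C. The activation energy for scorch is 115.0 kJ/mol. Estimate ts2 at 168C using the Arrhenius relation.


Convert temperatures: T1 = 160 + 273.15 = 433.15 K, T2 = 168 + 273.15 = 441.15 K
ts2_new = 7.6 * exp(115000 / 8.314 * (1/441.15 - 1/433.15))
1/T2 - 1/T1 = -4.1866e-05
ts2_new = 4.26 min

4.26 min


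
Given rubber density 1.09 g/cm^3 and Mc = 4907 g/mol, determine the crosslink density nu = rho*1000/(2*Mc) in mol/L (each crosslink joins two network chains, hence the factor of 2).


nu = rho * 1000 / (2 * Mc)
nu = 1.09 * 1000 / (2 * 4907)
nu = 1090.0 / 9814
nu = 0.1111 mol/L

0.1111 mol/L


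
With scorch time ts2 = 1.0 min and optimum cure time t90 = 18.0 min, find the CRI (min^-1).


CRI = 100 / (t90 - ts2)
= 100 / (18.0 - 1.0)
= 100 / 17.0
= 5.88 min^-1

5.88 min^-1


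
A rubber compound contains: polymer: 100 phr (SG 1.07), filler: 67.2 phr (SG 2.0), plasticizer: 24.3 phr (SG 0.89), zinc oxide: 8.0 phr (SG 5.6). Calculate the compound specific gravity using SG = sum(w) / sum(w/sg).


Sum of weights = 199.5
Volume contributions:
  polymer: 100/1.07 = 93.4579
  filler: 67.2/2.0 = 33.6000
  plasticizer: 24.3/0.89 = 27.3034
  zinc oxide: 8.0/5.6 = 1.4286
Sum of volumes = 155.7899
SG = 199.5 / 155.7899 = 1.281

SG = 1.281


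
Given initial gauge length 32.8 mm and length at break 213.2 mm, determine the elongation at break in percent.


Elongation = (Lf - L0) / L0 * 100
= (213.2 - 32.8) / 32.8 * 100
= 180.4 / 32.8 * 100
= 550.0%

550.0%


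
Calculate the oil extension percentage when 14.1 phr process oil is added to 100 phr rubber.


Oil % = oil / (100 + oil) * 100
= 14.1 / (100 + 14.1) * 100
= 14.1 / 114.1 * 100
= 12.36%

12.36%


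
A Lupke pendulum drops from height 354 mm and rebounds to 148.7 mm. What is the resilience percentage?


Resilience = h_rebound / h_drop * 100
= 148.7 / 354 * 100
= 42.0%

42.0%


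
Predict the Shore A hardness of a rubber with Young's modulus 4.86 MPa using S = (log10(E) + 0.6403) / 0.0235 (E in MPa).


log10(E) = 0.0235*S - 0.6403  =>  S = (log10(E) + 0.6403) / 0.0235
log10(4.86) = 0.686636
S = (0.686636 + 0.6403) / 0.0235 = 1.326936 / 0.0235
S = 56.5

Shore A = 56.5


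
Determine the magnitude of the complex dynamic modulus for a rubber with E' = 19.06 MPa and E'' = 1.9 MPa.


|E*| = sqrt(E'^2 + E''^2)
= sqrt(19.06^2 + 1.9^2)
= sqrt(363.2836 + 3.6100)
= 19.154 MPa

19.154 MPa


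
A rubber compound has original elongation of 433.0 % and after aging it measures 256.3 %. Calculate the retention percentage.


Retention = aged / original * 100
= 256.3 / 433.0 * 100
= 59.2%

59.2%


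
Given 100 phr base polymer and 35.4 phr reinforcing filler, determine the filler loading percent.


Filler % = filler / (rubber + filler) * 100
= 35.4 / (100 + 35.4) * 100
= 35.4 / 135.4 * 100
= 26.14%

26.14%


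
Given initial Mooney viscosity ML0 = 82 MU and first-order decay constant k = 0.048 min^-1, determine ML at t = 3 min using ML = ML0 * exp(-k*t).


ML = ML0 * exp(-k * t)
ML = 82 * exp(-0.048 * 3)
ML = 82 * 0.8659
ML = 71.0 MU

71.0 MU


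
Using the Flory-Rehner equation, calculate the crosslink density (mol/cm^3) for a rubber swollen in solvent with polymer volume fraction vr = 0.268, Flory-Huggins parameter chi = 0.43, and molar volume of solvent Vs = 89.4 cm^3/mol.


ln(1 - vr) = ln(1 - 0.268) = -0.3120
Numerator = -((-0.3120) + 0.268 + 0.43 * 0.268^2) = 0.0131
Denominator = 89.4 * (0.268^(1/3) - 0.268/2) = 45.6593
nu = 0.0131 / 45.6593 = 2.8670e-04 mol/cm^3

2.8670e-04 mol/cm^3


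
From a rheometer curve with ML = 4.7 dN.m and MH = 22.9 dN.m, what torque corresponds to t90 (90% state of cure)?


M90 = ML + 0.9 * (MH - ML)
M90 = 4.7 + 0.9 * (22.9 - 4.7)
M90 = 4.7 + 0.9 * 18.2
M90 = 21.08 dN.m

21.08 dN.m


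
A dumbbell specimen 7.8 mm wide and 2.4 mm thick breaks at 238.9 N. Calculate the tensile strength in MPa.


Area = width * thickness = 7.8 * 2.4 = 18.72 mm^2
TS = force / area = 238.9 / 18.72 = 12.76 MPa

12.76 MPa


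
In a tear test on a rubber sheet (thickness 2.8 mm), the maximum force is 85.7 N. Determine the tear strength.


Tear strength = force / thickness
= 85.7 / 2.8
= 30.61 N/mm

30.61 N/mm


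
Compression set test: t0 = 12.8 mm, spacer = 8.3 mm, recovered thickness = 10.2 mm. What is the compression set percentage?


CS = (t0 - recovered) / (t0 - ts) * 100
= (12.8 - 10.2) / (12.8 - 8.3) * 100
= 2.6 / 4.5 * 100
= 57.8%

57.8%


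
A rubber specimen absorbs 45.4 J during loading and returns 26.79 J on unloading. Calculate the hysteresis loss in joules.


Hysteresis loss = loading - unloading
= 45.4 - 26.79
= 18.61 J

18.61 J


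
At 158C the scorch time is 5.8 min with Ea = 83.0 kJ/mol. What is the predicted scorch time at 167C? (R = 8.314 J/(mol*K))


Convert temperatures: T1 = 158 + 273.15 = 431.15 K, T2 = 167 + 273.15 = 440.15 K
ts2_new = 5.8 * exp(83000 / 8.314 * (1/440.15 - 1/431.15))
1/T2 - 1/T1 = -4.7426e-05
ts2_new = 3.61 min

3.61 min


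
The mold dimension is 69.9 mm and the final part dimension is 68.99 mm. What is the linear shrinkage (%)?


Shrinkage = (mold - part) / mold * 100
= (69.9 - 68.99) / 69.9 * 100
= 0.91 / 69.9 * 100
= 1.3%

1.3%


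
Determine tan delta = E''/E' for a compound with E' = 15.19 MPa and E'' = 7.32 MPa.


tan delta = E'' / E'
= 7.32 / 15.19
= 0.4819

tan delta = 0.4819


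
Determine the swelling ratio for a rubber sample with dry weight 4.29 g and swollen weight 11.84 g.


Q = W_swollen / W_dry
Q = 11.84 / 4.29
Q = 2.76

Q = 2.76


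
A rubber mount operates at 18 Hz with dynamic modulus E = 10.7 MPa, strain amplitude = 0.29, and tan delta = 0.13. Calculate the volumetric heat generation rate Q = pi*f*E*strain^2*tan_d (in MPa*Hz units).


Q = pi * f * E * strain^2 * tan_d
= pi * 18 * 10.7 * 0.29^2 * 0.13
= pi * 18 * 10.7 * 0.0841 * 0.13
= 6.6152

Q = 6.6152
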